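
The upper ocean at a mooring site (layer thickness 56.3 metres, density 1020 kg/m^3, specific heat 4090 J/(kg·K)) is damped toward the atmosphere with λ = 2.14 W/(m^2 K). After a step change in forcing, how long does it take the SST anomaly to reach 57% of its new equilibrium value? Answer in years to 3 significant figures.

2.94 years

Areal heat capacity C = ρ c_p D = 1020 × 4090 × 56.3 = 2.35×10^8 J/(m^2 K).
τ = C / λ = 2.35×10^8 / 2.14 = 1.10×10^8 s.
Fraction reached: 1 − e^(−t/τ) = 0.57 ⇒ t = −τ ln(1 − 0.57) = τ × 0.844.
t = 9.26×10^7 s = 2.94 years.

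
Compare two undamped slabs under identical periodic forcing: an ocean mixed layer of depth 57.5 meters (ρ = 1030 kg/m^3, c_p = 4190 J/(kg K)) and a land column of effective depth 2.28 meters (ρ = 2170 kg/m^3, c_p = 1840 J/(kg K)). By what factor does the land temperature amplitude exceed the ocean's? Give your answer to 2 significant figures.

C_ocean = 1030 × 4190 × 57.5 = 2.48×10^8 J/(m²·K).
C_land = 2170 × 1840 × 2.28 = 9.10×10^6 J/(m²·K).
Undamped amplitude ∝ 1/C, so A_land/A_ocean = C_ocean/C_land = 27.3.

27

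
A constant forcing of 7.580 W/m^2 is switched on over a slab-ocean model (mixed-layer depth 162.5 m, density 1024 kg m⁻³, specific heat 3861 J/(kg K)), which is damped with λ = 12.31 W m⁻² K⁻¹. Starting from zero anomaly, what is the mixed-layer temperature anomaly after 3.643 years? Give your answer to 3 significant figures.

0.548 K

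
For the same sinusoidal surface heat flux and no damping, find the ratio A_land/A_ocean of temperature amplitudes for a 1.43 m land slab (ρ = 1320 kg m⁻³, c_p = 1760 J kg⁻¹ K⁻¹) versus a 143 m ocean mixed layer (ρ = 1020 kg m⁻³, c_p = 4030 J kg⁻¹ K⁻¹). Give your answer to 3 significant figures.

C_ocean = 1020 × 4030 × 143 = 5.88×10^8 J/(m²·K).
C_land = 1320 × 1760 × 1.43 = 3.32×10^6 J/(m²·K).
Undamped amplitude ∝ 1/C, so A_land/A_ocean = C_ocean/C_land = 177.

177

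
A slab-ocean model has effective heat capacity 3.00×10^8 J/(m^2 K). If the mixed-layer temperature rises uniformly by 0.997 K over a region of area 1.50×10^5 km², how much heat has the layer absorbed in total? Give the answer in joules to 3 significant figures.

4.49×10^19 J

Areal heat capacity C = 3.00×10^8 J/(m^2 K) (given).
Heat per unit area: q = C ΔT = 3.00×10^8 × 0.997 = 2.99×10^8 J/m².
Total heat: Q = q × A = 2.99×10^8 × (1.50×10^5 × 10⁶ m²) = 4.49×10^19 J.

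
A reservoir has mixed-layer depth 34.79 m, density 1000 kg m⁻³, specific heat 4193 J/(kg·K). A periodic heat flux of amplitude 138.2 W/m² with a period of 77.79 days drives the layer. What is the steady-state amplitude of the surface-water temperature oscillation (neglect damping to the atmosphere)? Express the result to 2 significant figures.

1.0 K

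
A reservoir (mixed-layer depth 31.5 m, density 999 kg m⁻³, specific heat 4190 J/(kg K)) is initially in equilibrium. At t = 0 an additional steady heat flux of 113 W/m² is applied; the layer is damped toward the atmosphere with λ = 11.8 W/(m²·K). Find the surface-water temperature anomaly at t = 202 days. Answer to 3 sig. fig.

Areal heat capacity C = ρ c_p D = 999 × 4190 × 31.5 = 1.32×10^8 J/(m²·K).
τ = C / λ = 1.32×10^8 / 11.8 = 1.12×10^7 s.
Equilibrium anomaly ΔT_eq = F / λ = 113 / 11.8 = 9.58 K.
t = 202 days = 1.75×10^7 s, so t/τ = 1.56.
ΔT(t) = ΔT_eq (1 − e^(−t/τ)) = 9.58 × (1 − e^−1.56) = 7.57 K.

7.57 K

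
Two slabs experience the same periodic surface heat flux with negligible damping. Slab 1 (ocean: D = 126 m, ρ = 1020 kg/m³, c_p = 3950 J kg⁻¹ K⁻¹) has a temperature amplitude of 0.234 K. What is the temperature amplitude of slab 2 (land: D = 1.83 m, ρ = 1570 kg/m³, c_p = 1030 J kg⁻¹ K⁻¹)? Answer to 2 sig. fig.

40 K

C_ocean = 5.08×10^8 J/(m²·K); C_land = 2.96×10^6 J/(m²·K).
A ∝ 1/C ⇒ A_land = A_ocean × C_ocean/C_land = 0.234 × 172 = 40.1 K.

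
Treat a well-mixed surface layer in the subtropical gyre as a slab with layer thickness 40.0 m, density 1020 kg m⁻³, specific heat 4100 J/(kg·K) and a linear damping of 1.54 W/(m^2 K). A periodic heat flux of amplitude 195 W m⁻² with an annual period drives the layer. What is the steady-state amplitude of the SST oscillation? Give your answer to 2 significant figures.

5.8 K

Areal heat capacity C = ρ c_p D = 1020 × 4100 × 40.0 = 1.67×10^8 J m⁻² K⁻¹.
Angular frequency ω = 2π / T = 2π / 3.15×10^7 s = 1.99×10^-7 s⁻¹.
√((Cω)² + λ²) = √((33.3)² + 1.54²) = 33.4 W/(m²·K).
Amplitude A = F₀ / √((Cω)²+λ²) = 195 / 33.4 = 5.84 K.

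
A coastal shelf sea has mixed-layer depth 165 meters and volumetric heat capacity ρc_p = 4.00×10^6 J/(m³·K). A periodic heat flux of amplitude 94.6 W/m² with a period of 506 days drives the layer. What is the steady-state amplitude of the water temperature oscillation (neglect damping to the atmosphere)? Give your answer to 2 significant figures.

1.0 K

Areal heat capacity C = ρc_p × D = 4.00×10^6 × 165 = 6.60×10^8 J m⁻² K⁻¹.
Angular frequency ω = 2π / T = 2π / 4.37×10^7 s = 1.44×10^-7 s⁻¹.
Cω = 6.60×10^8 × 1.44×10^-7 = 94.9 W/(m²·K).
Amplitude A = F₀ / (Cω) = 94.6 / 94.9 = 0.997 K.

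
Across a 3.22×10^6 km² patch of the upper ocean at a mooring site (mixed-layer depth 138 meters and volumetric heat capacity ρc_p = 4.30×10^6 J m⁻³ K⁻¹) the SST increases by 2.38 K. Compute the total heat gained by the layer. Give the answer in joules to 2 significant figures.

4.5×10^21 J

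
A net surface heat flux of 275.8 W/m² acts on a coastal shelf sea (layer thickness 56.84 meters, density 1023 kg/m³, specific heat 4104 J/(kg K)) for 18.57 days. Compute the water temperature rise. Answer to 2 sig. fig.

1.9 K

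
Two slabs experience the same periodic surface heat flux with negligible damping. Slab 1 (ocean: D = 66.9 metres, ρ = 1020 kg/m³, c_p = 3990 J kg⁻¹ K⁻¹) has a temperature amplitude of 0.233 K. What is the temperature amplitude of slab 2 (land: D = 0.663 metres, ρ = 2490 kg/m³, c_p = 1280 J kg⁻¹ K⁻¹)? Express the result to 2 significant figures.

30 K

C_ocean = 2.72×10^8 J/(m²·K); C_land = 2.11×10^6 J/(m²·K).
A ∝ 1/C ⇒ A_land = A_ocean × C_ocean/C_land = 0.233 × 129 = 30.0 K.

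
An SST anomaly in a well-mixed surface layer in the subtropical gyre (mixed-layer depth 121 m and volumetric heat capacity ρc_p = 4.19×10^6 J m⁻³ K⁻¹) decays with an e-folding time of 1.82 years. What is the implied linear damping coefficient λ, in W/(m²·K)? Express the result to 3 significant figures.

Areal heat capacity C = ρc_p × D = 4.19×10^6 × 121 = 5.07×10^8 J m⁻² K⁻¹.
τ = 1.82 years = 5.74×10^7 s.
λ = C / τ = 5.07×10^8 / 5.74×10^7 = 8.83 W/(m²·K).

8.83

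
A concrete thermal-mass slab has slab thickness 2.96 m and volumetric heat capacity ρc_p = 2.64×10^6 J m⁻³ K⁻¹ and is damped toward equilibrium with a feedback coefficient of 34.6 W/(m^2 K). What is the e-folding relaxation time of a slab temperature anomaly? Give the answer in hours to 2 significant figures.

Areal heat capacity C = ρc_p × D = 2.64×10^6 × 2.96 = 7.81×10^6 J/(m^2 K).
Relaxation time τ = C / λ = 7.81×10^6 / 34.6 = 2.26×10^5 s.
In hours: 2.26×10^5 s / (3600 s/hour) = 62.7 hours.

63 hours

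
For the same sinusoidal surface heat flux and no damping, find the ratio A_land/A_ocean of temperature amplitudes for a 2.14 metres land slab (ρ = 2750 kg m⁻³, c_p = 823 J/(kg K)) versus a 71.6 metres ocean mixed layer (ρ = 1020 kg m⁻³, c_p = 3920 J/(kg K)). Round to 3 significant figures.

C_ocean = 1020 × 3920 × 71.6 = 2.86×10^8 J/(m²·K).
C_land = 2750 × 823 × 2.14 = 4.84×10^6 J/(m²·K).
Undamped amplitude ∝ 1/C, so A_land/A_ocean = C_ocean/C_land = 59.1.

59.1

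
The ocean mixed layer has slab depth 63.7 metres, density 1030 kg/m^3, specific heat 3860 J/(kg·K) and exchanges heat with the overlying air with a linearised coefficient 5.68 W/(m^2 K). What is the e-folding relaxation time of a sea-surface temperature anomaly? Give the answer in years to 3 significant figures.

1.41 years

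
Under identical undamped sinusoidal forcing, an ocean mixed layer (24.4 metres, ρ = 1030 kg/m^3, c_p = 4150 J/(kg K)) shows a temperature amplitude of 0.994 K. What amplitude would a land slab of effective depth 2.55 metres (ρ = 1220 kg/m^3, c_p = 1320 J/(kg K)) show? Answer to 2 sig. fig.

25 K

C_ocean = 1.04×10^8 J/(m²·K); C_land = 4.11×10^6 J/(m²·K).
A ∝ 1/C ⇒ A_land = A_ocean × C_ocean/C_land = 0.994 × 25.4 = 25.2 K.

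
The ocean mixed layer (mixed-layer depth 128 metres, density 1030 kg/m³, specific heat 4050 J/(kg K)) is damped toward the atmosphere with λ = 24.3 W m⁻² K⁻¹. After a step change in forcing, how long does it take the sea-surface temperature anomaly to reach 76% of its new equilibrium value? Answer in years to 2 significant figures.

Areal heat capacity C = ρ c_p D = 1030 × 4050 × 128 = 5.34×10^8 J m⁻² K⁻¹.
τ = C / λ = 5.34×10^8 / 24.3 = 2.20×10^7 s.
Fraction reached: 1 − e^(−t/τ) = 0.76 ⇒ t = −τ ln(1 − 0.76) = τ × 1.43.
t = 3.14×10^7 s = 0.994 years.

0.99 years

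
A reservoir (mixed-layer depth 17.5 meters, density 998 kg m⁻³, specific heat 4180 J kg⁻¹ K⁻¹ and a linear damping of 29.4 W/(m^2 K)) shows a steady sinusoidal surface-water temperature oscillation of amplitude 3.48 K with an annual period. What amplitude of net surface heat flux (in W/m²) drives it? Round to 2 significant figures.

Areal heat capacity C = ρ c_p D = 998 × 4180 × 17.5 = 7.30×10^7 J/(m^2 K).
ω = 2π / 3.15×10^7 s = 1.99×10^-7 s⁻¹.
√((Cω)² + λ²) = √((14.5)² + 29.4²) = 32.8 W/(m²·K).
F₀ = A × √((Cω)²+λ²) = 3.48 × 32.8 = 114 W/m².

110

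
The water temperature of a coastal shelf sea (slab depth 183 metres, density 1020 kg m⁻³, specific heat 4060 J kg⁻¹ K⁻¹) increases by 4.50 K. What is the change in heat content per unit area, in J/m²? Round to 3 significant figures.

3.41×10^9

Areal heat capacity C = ρ c_p D = 1020 × 4060 × 183 = 7.58×10^8 J/(m²·K).
ΔQ = C ΔT = 7.58×10^8 × 4.50 = 3.41×10^9 J/m².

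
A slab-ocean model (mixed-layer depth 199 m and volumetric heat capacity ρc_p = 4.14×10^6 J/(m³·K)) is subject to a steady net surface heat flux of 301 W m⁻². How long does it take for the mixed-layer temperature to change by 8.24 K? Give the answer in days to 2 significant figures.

260 days

Areal heat capacity C = ρc_p × D = 4.14×10^6 × 199 = 8.24×10^8 J m⁻² K⁻¹.
Time required: Δt = C ΔT / F = 8.24×10^8 × 8.24 / 301 = 2.26×10^7 s.
In days: 2.26×10^7 s / (86400 s/day) = 261 days.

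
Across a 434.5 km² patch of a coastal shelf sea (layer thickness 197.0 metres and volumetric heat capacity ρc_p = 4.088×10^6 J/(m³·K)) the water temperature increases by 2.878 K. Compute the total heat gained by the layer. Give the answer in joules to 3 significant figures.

Areal heat capacity C = ρc_p × D = 4.088×10^6 × 197.0 = 8.05×10^8 J m⁻² K⁻¹.
Heat per unit area: q = C ΔT = 8.05×10^8 × 2.878 = 2.32×10^9 J/m².
Total heat: Q = q × A = 2.32×10^9 × (434.5 × 10⁶ m²) = 1.01×10^18 J.

1.01×10^18 J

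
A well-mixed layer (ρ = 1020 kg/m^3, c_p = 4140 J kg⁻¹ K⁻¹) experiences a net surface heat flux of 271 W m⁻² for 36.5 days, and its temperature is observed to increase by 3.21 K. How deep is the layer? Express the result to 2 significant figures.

63 m

Heat input Q = F Δt = 271 × 3.15×10^6 s = 8.55×10^8 J/m².
Required areal heat capacity C = Q / ΔT = 2.66×10^8 J/(m²·K).
Depth D = C / (ρ c_p) = 2.66×10^8 / (1020 × 4140) = 63.0 m.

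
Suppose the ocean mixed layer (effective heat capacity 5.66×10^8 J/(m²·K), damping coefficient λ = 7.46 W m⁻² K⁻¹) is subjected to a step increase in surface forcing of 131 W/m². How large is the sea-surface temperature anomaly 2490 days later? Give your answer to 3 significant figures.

Areal heat capacity C = 5.66×10^8 J/(m²·K) (given).
τ = C / λ = 5.66×10^8 / 7.46 = 7.59×10^7 s.
Equilibrium anomaly ΔT_eq = F / λ = 131 / 7.46 = 17.6 K.
t = 2490 days = 2.15×10^8 s, so t/τ = 2.84.
ΔT(t) = ΔT_eq (1 − e^(−t/τ)) = 17.6 × (1 − e^−2.84) = 16.5 K.

16.5 K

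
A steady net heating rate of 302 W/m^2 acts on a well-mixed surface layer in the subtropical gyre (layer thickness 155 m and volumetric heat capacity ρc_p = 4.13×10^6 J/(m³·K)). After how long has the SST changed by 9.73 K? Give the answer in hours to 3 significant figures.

5730 hours

Areal heat capacity C = ρc_p × D = 4.13×10^6 × 155 = 6.40×10^8 J/(m²·K).
Time required: Δt = C ΔT / F = 6.40×10^8 × 9.73 / 302 = 2.06×10^7 s.
In hours: 2.06×10^7 s / (3600 s/hour) = 5730 hours.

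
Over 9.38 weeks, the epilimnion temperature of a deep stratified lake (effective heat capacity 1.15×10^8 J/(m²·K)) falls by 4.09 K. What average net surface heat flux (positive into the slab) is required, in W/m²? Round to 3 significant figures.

-82.9

Areal heat capacity C = 1.15×10^8 J/(m²·K) (given).
Required heat per unit area: Q = C ΔT = 1.15×10^8 × -4.09 = -4.70×10^8 J/m².
Flux F = Q / Δt = -4.70×10^8 / 5.67×10^6 s = -82.9 W/m².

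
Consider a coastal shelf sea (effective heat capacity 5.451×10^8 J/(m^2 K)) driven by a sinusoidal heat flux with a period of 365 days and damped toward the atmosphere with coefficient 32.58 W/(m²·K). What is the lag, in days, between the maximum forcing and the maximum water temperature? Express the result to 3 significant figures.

74.3 days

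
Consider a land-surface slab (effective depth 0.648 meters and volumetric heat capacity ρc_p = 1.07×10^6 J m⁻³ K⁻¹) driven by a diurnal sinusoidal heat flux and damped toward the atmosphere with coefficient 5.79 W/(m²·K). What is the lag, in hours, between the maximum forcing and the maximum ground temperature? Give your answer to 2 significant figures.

Areal heat capacity C = ρc_p × D = 1.07×10^6 × 0.648 = 6.93×10^5 J/(m²·K).
ω = 2π / 86400 s = 7.27×10^-5 s⁻¹.
Phase lag φ = arctan(Cω/λ) = arctan(50.4/5.79) = 1.46 rad.
Time lag = φ / ω = 1.46 / 7.27×10^-5 = 20000 s = 5.56 hours.

5.6 hours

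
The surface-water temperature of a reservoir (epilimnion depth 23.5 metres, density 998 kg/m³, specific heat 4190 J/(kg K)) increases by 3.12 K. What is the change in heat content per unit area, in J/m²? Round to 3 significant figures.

3.07×10^8

Areal heat capacity C = ρ c_p D = 998 × 4190 × 23.5 = 9.83×10^7 J m⁻² K⁻¹.
ΔQ = C ΔT = 9.83×10^7 × 3.12 = 3.07×10^8 J/m².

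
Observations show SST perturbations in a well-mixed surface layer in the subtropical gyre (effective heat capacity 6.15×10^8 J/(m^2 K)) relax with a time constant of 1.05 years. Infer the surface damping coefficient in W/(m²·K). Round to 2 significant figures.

Areal heat capacity C = 6.15×10^8 J/(m^2 K) (given).
τ = 1.05 years = 3.31×10^7 s.
λ = C / τ = 6.15×10^8 / 3.31×10^7 = 18.6 W/(m²·K).

19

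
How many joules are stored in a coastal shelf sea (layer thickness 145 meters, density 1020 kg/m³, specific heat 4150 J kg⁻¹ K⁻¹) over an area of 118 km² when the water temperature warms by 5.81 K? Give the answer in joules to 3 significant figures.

Areal heat capacity C = ρ c_p D = 1020 × 4150 × 145 = 6.14×10^8 J/(m^2 K).
Heat per unit area: q = C ΔT = 6.14×10^8 × 5.81 = 3.57×10^9 J/m².
Total heat: Q = q × A = 3.57×10^9 × (118 × 10⁶ m²) = 4.21×10^17 J.

4.21×10^17 J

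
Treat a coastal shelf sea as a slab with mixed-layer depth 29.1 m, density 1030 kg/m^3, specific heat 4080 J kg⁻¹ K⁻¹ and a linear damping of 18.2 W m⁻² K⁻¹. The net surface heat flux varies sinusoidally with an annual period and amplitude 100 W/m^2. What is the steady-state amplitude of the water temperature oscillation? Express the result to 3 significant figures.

Areal heat capacity C = ρ c_p D = 1030 × 4080 × 29.1 = 1.22×10^8 J/(m^2 K).
Angular frequency ω = 2π / T = 2π / 3.15×10^7 s = 1.99×10^-7 s⁻¹.
√((Cω)² + λ²) = √((24.4)² + 18.2²) = 30.4 W/(m²·K).
Amplitude A = F₀ / √((Cω)²+λ²) = 100 / 30.4 = 3.29 K.

3.29 K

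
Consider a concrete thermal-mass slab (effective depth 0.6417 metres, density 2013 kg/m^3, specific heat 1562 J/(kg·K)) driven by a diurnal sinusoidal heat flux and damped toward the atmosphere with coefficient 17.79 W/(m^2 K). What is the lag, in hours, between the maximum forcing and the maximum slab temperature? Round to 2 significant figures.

Areal heat capacity C = ρ c_p D = 2013 × 1562 × 0.6417 = 2.02×10^6 J/(m²·K).
ω = 2π / 86400 s = 7.27×10^-5 s⁻¹.
Phase lag φ = arctan(Cω/λ) = arctan(147/17.79) = 1.45 rad.
Time lag = φ / ω = 1.45 / 7.27×10^-5 = 19900 s = 5.54 hours.

5.5 hours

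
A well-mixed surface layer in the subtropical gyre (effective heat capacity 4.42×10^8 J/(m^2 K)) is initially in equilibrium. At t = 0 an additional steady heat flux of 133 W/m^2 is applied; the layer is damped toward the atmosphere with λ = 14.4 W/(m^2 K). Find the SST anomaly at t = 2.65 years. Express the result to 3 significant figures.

8.63 K

Areal heat capacity C = 4.42×10^8 J/(m^2 K) (given).
τ = C / λ = 4.42×10^8 / 14.4 = 3.07×10^7 s.
Equilibrium anomaly ΔT_eq = F / λ = 133 / 14.4 = 9.24 K.
t = 2.65 years = 8.36×10^7 s, so t/τ = 2.72.
ΔT(t) = ΔT_eq (1 − e^(−t/τ)) = 9.24 × (1 − e^−2.72) = 8.63 K.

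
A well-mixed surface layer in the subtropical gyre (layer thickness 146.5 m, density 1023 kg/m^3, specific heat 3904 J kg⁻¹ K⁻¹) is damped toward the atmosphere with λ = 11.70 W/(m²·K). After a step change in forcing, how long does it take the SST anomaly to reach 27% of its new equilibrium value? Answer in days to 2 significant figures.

Areal heat capacity C = ρ c_p D = 1023 × 3904 × 146.5 = 5.85×10^8 J m⁻² K⁻¹.
τ = C / λ = 5.85×10^8 / 11.70 = 5.00×10^7 s.
Fraction reached: 1 − e^(−t/τ) = 0.27 ⇒ t = −τ ln(1 − 0.27) = τ × 0.315.
t = 1.57×10^7 s = 182 days.

180 days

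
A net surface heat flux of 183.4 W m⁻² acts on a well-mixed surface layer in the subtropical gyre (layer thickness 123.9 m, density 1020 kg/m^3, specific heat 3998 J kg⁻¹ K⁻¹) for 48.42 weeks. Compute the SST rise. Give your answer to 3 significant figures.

10.6 K

Areal heat capacity C = ρ c_p D = 1020 × 3998 × 123.9 = 5.05×10^8 J m⁻² K⁻¹.
Net heat input Q = F Δt = 183.4 × (48.42 weeks × 6.048×10^5 s/week) = 5.37×10^9 J/m².
ΔT = Q / C = 5.37×10^9 / 5.05×10^8 = 10.6 K.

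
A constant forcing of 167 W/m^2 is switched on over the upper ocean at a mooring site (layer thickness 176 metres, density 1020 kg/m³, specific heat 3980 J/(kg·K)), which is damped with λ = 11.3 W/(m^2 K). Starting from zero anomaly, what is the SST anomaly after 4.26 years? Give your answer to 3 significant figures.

Areal heat capacity C = ρ c_p D = 1020 × 3980 × 176 = 7.14×10^8 J/(m²·K).
τ = C / λ = 7.14×10^8 / 11.3 = 6.32×10^7 s.
Equilibrium anomaly ΔT_eq = F / λ = 167 / 11.3 = 14.8 K.
t = 4.26 years = 1.34×10^8 s, so t/τ = 2.13.
ΔT(t) = ΔT_eq (1 − e^(−t/τ)) = 14.8 × (1 − e^−2.13) = 13.0 K.

13.0 K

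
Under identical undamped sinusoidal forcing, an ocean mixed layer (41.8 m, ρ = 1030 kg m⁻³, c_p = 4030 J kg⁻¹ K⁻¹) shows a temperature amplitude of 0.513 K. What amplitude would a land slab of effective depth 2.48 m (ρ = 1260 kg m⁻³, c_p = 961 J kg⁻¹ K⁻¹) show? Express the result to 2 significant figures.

30 K

C_ocean = 1.74×10^8 J/(m²·K); C_land = 3.00×10^6 J/(m²·K).
A ∝ 1/C ⇒ A_land = A_ocean × C_ocean/C_land = 0.513 × 57.8 = 29.6 K.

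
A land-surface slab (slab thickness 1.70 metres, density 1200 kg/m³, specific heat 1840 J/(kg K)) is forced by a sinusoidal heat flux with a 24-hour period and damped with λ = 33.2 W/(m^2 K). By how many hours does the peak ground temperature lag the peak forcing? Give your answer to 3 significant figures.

Areal heat capacity C = ρ c_p D = 1200 × 1840 × 1.70 = 3.75×10^6 J/(m^2 K).
ω = 2π / 86400 s = 7.27×10^-5 s⁻¹.
Phase lag φ = arctan(Cω/λ) = arctan(273/33.2) = 1.45 rad.
Time lag = φ / ω = 1.45 / 7.27×10^-5 = 19900 s = 5.54 hours.

5.54 hours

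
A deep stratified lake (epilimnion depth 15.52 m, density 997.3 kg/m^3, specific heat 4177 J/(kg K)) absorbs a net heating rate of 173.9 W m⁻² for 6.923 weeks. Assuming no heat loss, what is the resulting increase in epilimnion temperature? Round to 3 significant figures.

11.3 K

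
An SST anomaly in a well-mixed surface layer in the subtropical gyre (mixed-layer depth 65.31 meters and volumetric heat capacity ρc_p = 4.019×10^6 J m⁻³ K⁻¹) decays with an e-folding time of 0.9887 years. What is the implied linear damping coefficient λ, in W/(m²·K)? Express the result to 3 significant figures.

8.41

Areal heat capacity C = ρc_p × D = 4.019×10^6 × 65.31 = 2.62×10^8 J/(m^2 K).
τ = 0.9887 years = 3.12×10^7 s.
λ = C / τ = 2.62×10^8 / 3.12×10^7 = 8.41 W/(m²·K).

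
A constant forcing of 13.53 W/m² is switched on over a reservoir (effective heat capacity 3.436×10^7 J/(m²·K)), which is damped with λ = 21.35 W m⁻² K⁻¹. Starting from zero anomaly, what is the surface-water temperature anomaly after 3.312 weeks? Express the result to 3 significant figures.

0.451 K

Areal heat capacity C = 3.436×10^7 J/(m²·K) (given).
τ = C / λ = 3.44×10^7 / 21.35 = 1.61×10^6 s.
Equilibrium anomaly ΔT_eq = F / λ = 13.53 / 21.35 = 0.634 K.
t = 3.312 weeks = 2.00×10^6 s, so t/τ = 1.24.
ΔT(t) = ΔT_eq (1 − e^(−t/τ)) = 0.634 × (1 − e^−1.24) = 0.451 K.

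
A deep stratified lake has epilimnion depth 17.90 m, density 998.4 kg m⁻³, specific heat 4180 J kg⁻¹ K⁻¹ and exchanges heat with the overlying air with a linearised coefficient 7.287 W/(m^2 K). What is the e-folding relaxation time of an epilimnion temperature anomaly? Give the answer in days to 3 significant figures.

Areal heat capacity C = ρ c_p D = 998.4 × 4180 × 17.90 = 7.47×10^7 J m⁻² K⁻¹.
Relaxation time τ = C / λ = 7.47×10^7 / 7.287 = 1.03×10^7 s.
In days: 1.03×10^7 s / (86400 s/day) = 119 days.

119 days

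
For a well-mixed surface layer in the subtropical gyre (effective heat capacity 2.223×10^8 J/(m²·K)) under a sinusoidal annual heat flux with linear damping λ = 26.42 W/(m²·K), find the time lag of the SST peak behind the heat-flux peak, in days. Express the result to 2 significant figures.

60 days

Areal heat capacity C = 2.223×10^8 J/(m²·K) (given).
ω = 2π / 3.15×10^7 s = 1.99×10^-7 s⁻¹.
Phase lag φ = arctan(Cω/λ) = arctan(44.3/26.42) = 1.03 rad.
Time lag = φ / ω = 1.03 / 1.99×10^-7 = 5.18×10^6 s = 60.0 days.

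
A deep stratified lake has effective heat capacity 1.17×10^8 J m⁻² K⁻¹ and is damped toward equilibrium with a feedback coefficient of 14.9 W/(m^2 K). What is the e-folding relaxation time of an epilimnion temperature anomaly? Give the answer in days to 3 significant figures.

Areal heat capacity C = 1.17×10^8 J m⁻² K⁻¹ (given).
Relaxation time τ = C / λ = 1.17×10^8 / 14.9 = 7.85×10^6 s.
In days: 7.85×10^6 s / (86400 s/day) = 90.9 days.

90.9 days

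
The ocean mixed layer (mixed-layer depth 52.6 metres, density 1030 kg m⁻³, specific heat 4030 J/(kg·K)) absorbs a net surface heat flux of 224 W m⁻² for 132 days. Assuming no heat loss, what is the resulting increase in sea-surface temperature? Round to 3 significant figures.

11.7 K

Areal heat capacity C = ρ c_p D = 1030 × 4030 × 52.6 = 2.18×10^8 J/(m^2 K).
Net heat input Q = F Δt = 224 × (132 days × 86400 s/day) = 2.55×10^9 J/m².
ΔT = Q / C = 2.55×10^9 / 2.18×10^8 = 11.7 K.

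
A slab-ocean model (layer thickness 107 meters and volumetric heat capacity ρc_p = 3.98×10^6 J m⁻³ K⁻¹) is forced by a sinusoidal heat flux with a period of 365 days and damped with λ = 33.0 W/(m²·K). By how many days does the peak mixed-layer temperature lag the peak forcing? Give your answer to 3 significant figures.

69.7 days

Areal heat capacity C = ρc_p × D = 3.98×10^6 × 107 = 4.26×10^8 J/(m^2 K).
ω = 2π / 3.15×10^7 s = 1.99×10^-7 s⁻¹.
Phase lag φ = arctan(Cω/λ) = arctan(84.8/33.0) = 1.20 rad.
Time lag = φ / ω = 1.20 / 1.99×10^-7 = 6.02×10^6 s = 69.7 days.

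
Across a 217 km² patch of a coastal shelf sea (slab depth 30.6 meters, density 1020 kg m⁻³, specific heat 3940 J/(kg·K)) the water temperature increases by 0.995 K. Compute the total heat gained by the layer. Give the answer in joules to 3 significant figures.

2.66×10^16 J

Areal heat capacity C = ρ c_p D = 1020 × 3940 × 30.6 = 1.23×10^8 J m⁻² K⁻¹.
Heat per unit area: q = C ΔT = 1.23×10^8 × 0.995 = 1.22×10^8 J/m².
Total heat: Q = q × A = 1.22×10^8 × (217 × 10⁶ m²) = 2.66×10^16 J.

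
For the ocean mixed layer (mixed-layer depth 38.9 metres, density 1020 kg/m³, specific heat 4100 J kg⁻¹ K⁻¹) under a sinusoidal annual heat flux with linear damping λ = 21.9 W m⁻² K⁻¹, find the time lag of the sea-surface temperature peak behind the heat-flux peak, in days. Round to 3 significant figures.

56.7 days

Areal heat capacity C = ρ c_p D = 1020 × 4100 × 38.9 = 1.63×10^8 J/(m^2 K).
ω = 2π / 3.15×10^7 s = 1.99×10^-7 s⁻¹.
Phase lag φ = arctan(Cω/λ) = arctan(32.4/21.9) = 0.977 rad.
Time lag = φ / ω = 0.977 / 1.99×10^-7 = 4.90×10^6 s = 56.7 days.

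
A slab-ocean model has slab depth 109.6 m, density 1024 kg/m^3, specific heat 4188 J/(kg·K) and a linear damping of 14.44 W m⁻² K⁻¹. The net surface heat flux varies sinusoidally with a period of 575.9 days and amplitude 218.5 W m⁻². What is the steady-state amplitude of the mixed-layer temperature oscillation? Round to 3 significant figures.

Areal heat capacity C = ρ c_p D = 1024 × 4188 × 109.6 = 4.70×10^8 J/(m^2 K).
Angular frequency ω = 2π / T = 2π / 4.98×10^7 s = 1.26×10^-7 s⁻¹.
√((Cω)² + λ²) = √((59.4)² + 14.44²) = 61.1 W/(m²·K).
Amplitude A = F₀ / √((Cω)²+λ²) = 218.5 / 61.1 = 3.58 K.

3.58 K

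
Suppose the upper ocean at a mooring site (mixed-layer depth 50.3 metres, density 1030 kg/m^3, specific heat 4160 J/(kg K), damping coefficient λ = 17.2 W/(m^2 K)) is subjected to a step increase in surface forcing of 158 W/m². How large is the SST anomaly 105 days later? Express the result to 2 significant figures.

Areal heat capacity C = ρ c_p D = 1030 × 4160 × 50.3 = 2.16×10^8 J/(m^2 K).
τ = C / λ = 2.16×10^8 / 17.2 = 1.25×10^7 s.
Equilibrium anomaly ΔT_eq = F / λ = 158 / 17.2 = 9.19 K.
t = 105 days = 9.07×10^6 s, so t/τ = 0.724.
ΔT(t) = ΔT_eq (1 − e^(−t/τ)) = 9.19 × (1 − e^−0.724) = 4.73 K.

4.7 K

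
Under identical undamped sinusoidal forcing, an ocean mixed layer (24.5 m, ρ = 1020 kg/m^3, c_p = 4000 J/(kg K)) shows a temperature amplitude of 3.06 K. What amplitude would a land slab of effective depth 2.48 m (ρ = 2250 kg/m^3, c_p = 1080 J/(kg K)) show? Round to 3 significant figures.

50.8 K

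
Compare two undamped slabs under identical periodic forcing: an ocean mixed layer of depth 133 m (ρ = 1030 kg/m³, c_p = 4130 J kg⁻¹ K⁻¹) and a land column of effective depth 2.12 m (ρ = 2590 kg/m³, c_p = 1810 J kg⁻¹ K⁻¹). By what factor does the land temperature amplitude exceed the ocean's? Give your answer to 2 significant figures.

C_ocean = 1030 × 4130 × 133 = 5.66×10^8 J/(m²·K).
C_land = 2590 × 1810 × 2.12 = 9.94×10^6 J/(m²·K).
Undamped amplitude ∝ 1/C, so A_land/A_ocean = C_ocean/C_land = 56.9.

57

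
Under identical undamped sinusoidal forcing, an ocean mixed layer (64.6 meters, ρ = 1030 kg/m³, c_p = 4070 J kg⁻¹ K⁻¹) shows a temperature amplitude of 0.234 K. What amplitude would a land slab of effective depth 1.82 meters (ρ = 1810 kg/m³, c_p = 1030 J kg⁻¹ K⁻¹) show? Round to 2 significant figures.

19 K

C_ocean = 2.71×10^8 J/(m²·K); C_land = 3.39×10^6 J/(m²·K).
A ∝ 1/C ⇒ A_land = A_ocean × C_ocean/C_land = 0.234 × 79.8 = 18.7 K.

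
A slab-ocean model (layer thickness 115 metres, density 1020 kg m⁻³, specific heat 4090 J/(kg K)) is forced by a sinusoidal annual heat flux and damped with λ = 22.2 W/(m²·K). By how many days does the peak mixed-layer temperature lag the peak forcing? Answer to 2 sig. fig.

78 days

Areal heat capacity C = ρ c_p D = 1020 × 4090 × 115 = 4.80×10^8 J/(m²·K).
ω = 2π / 3.15×10^7 s = 1.99×10^-7 s⁻¹.
Phase lag φ = arctan(Cω/λ) = arctan(95.6/22.2) = 1.34 rad.
Time lag = φ / ω = 1.34 / 1.99×10^-7 = 6.74×10^6 s = 78.0 days.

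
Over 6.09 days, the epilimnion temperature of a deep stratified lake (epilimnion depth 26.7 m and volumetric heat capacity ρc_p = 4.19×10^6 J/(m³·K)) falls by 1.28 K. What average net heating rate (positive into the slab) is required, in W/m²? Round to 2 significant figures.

-270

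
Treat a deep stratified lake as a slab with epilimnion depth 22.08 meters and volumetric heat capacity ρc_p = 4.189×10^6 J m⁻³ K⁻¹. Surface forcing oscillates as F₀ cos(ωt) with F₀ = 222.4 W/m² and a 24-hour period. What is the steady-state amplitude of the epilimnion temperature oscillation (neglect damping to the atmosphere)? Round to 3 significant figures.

0.0331 K

Areal heat capacity C = ρc_p × D = 4.189×10^6 × 22.08 = 9.25×10^7 J/(m^2 K).
Angular frequency ω = 2π / T = 2π / 86400 s = 7.27×10^-5 s⁻¹.
Cω = 9.25×10^7 × 7.27×10^-5 = 6730 W/(m²·K).
Amplitude A = F₀ / (Cω) = 222.4 / 6730 = 0.0331 K.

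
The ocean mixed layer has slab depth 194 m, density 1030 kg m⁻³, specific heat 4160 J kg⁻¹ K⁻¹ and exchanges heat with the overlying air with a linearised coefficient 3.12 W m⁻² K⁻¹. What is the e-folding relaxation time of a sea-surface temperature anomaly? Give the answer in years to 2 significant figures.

Areal heat capacity C = ρ c_p D = 1030 × 4160 × 194 = 8.31×10^8 J m⁻² K⁻¹.
Relaxation time τ = C / λ = 8.31×10^8 / 3.12 = 2.66×10^8 s.
In years: 2.66×10^8 s / (3.156×10^7 s/year) = 8.44 years.

8.4 years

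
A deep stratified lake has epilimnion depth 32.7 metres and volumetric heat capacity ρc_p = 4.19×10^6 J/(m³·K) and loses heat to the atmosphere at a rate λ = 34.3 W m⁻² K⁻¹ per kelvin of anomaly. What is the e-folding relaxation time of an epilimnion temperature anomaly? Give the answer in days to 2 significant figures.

46 days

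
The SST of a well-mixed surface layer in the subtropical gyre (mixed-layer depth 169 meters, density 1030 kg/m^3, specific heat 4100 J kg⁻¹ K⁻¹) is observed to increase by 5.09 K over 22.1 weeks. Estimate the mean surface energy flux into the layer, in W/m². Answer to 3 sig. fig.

272

Areal heat capacity C = ρ c_p D = 1030 × 4100 × 169 = 7.14×10^8 J m⁻² K⁻¹.
Required heat per unit area: Q = C ΔT = 7.14×10^8 × 5.09 = 3.63×10^9 J/m².
Flux F = Q / Δt = 3.63×10^9 / 1.34×10^7 s = 272 W/m².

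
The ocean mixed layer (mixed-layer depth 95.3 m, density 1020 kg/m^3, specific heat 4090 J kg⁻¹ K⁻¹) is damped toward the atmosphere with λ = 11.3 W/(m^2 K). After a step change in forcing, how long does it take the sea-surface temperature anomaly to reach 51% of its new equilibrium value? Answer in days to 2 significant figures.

Areal heat capacity C = ρ c_p D = 1020 × 4090 × 95.3 = 3.98×10^8 J/(m²·K).
τ = C / λ = 3.98×10^8 / 11.3 = 3.52×10^7 s.
Fraction reached: 1 − e^(−t/τ) = 0.51 ⇒ t = −τ ln(1 − 0.51) = τ × 0.713.
t = 2.51×10^7 s = 290 days.

290 days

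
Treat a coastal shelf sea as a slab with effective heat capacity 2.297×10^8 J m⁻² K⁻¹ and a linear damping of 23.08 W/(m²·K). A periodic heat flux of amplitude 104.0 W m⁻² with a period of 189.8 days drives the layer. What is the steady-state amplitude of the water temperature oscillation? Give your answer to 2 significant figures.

1.1 K

Areal heat capacity C = 2.297×10^8 J m⁻² K⁻¹ (given).
Angular frequency ω = 2π / T = 2π / 1.64×10^7 s = 3.83×10^-7 s⁻¹.
√((Cω)² + λ²) = √((88.0)² + 23.08²) = 91.0 W/(m²·K).
Amplitude A = F₀ / √((Cω)²+λ²) = 104.0 / 91.0 = 1.14 K.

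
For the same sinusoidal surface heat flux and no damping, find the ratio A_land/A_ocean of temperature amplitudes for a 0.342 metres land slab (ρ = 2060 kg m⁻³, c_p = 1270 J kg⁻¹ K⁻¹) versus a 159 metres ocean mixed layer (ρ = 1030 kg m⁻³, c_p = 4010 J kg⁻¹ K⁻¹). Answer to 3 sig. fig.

C_ocean = 1030 × 4010 × 159 = 6.57×10^8 J/(m²·K).
C_land = 2060 × 1270 × 0.342 = 8.95×10^5 J/(m²·K).
Undamped amplitude ∝ 1/C, so A_land/A_ocean = C_ocean/C_land = 734.

734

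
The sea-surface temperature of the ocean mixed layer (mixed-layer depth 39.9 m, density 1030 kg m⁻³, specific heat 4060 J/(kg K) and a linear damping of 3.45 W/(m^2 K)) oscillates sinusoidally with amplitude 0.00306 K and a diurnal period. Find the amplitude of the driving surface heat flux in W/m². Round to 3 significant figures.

Areal heat capacity C = ρ c_p D = 1030 × 4060 × 39.9 = 1.67×10^8 J m⁻² K⁻¹.
ω = 2π / 86400 s = 7.27×10^-5 s⁻¹.
√((Cω)² + λ²) = √((12100)² + 3.45²) = 12100 W/(m²·K).
F₀ = A × √((Cω)²+λ²) = 0.00306 × 12100 = 37.1 W/m².

37.1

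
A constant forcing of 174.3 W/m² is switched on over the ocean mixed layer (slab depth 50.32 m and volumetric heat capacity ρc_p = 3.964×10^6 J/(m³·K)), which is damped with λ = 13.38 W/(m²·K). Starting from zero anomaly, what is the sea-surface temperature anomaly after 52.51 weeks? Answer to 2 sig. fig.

11 K

Areal heat capacity C = ρc_p × D = 3.964×10^6 × 50.32 = 1.99×10^8 J/(m²·K).
τ = C / λ = 1.99×10^8 / 13.38 = 1.49×10^7 s.
Equilibrium anomaly ΔT_eq = F / λ = 174.3 / 13.38 = 13.0 K.
t = 52.51 weeks = 3.18×10^7 s, so t/τ = 2.13.
ΔT(t) = ΔT_eq (1 − e^(−t/τ)) = 13.0 × (1 − e^−2.13) = 11.5 K.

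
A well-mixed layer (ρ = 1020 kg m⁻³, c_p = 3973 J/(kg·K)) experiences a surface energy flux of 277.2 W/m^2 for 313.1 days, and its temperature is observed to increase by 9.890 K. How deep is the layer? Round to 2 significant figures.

Heat input Q = F Δt = 277.2 × 2.71×10^7 s = 7.50×10^9 J/m².
Required areal heat capacity C = Q / ΔT = 7.58×10^8 J/(m²·K).
Depth D = C / (ρ c_p) = 7.58×10^8 / (1020 × 3973) = 187 m.

190 m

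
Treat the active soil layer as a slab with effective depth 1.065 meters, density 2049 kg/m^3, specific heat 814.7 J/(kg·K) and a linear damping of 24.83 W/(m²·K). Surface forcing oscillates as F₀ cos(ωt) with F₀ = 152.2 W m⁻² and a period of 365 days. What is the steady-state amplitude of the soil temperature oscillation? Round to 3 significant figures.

Areal heat capacity C = ρ c_p D = 2049 × 814.7 × 1.065 = 1.78×10^6 J m⁻² K⁻¹.
Angular frequency ω = 2π / T = 2π / 3.15×10^7 s = 1.99×10^-7 s⁻¹.
√((Cω)² + λ²) = √((0.354)² + 24.83²) = 24.8 W/(m²·K).
Amplitude A = F₀ / √((Cω)²+λ²) = 152.2 / 24.8 = 6.13 K.

6.13 K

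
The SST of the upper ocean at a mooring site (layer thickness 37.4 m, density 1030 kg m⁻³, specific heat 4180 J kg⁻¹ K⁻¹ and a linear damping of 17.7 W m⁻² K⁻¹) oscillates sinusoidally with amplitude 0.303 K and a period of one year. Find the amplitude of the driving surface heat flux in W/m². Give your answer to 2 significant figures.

Areal heat capacity C = ρ c_p D = 1030 × 4180 × 37.4 = 1.61×10^8 J m⁻² K⁻¹.
ω = 2π / 3.15×10^7 s = 1.99×10^-7 s⁻¹.
√((Cω)² + λ²) = √((32.1)² + 17.7²) = 36.6 W/(m²·K).
F₀ = A × √((Cω)²+λ²) = 0.303 × 36.6 = 11.1 W/m².

11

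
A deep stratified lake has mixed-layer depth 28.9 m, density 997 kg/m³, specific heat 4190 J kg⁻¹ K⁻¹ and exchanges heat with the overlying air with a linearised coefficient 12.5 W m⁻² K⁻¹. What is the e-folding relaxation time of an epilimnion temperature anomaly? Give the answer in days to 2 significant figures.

110 days

Areal heat capacity C = ρ c_p D = 997 × 4190 × 28.9 = 1.21×10^8 J/(m²·K).
Relaxation time τ = C / λ = 1.21×10^8 / 12.5 = 9.66×10^6 s.
In days: 9.66×10^6 s / (86400 s/day) = 112 days.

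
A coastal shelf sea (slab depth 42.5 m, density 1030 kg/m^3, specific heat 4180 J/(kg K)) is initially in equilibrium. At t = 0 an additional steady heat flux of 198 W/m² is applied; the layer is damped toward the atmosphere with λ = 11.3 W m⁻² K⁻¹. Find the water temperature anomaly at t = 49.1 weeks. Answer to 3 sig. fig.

14.7 K

Areal heat capacity C = ρ c_p D = 1030 × 4180 × 42.5 = 1.83×10^8 J m⁻² K⁻¹.
τ = C / λ = 1.83×10^8 / 11.3 = 1.62×10^7 s.
Equilibrium anomaly ΔT_eq = F / λ = 198 / 11.3 = 17.5 K.
t = 49.1 weeks = 2.97×10^7 s, so t/τ = 1.83.
ΔT(t) = ΔT_eq (1 − e^(−t/τ)) = 17.5 × (1 − e^−1.83) = 14.7 K.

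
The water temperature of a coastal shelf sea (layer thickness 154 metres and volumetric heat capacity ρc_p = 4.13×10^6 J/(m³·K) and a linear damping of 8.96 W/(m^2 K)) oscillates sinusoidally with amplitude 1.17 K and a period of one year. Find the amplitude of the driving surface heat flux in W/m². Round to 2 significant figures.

150

Areal heat capacity C = ρc_p × D = 4.13×10^6 × 154 = 6.36×10^8 J/(m²·K).
ω = 2π / 3.15×10^7 s = 1.99×10^-7 s⁻¹.
√((Cω)² + λ²) = √((127)² + 8.96²) = 127 W/(m²·K).
F₀ = A × √((Cω)²+λ²) = 1.17 × 127 = 149 W/m².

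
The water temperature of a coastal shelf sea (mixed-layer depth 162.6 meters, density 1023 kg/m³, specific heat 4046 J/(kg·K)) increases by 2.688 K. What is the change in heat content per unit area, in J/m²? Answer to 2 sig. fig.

1.8×10^9

Areal heat capacity C = ρ c_p D = 1023 × 4046 × 162.6 = 6.73×10^8 J m⁻² K⁻¹.
ΔQ = C ΔT = 6.73×10^8 × 2.688 = 1.81×10^9 J/m².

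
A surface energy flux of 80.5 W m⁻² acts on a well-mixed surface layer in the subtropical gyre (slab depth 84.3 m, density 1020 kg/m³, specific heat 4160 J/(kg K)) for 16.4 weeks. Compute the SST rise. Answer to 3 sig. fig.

2.23 K

Areal heat capacity C = ρ c_p D = 1020 × 4160 × 84.3 = 3.58×10^8 J/(m²·K).
Net heat input Q = F Δt = 80.5 × (16.4 weeks × 6.048×10^5 s/week) = 7.98×10^8 J/m².
ΔT = Q / C = 7.98×10^8 / 3.58×10^8 = 2.23 K.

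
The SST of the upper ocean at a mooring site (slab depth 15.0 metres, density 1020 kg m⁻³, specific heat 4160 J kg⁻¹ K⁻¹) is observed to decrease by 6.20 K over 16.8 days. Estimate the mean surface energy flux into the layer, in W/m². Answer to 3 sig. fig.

-272

Areal heat capacity C = ρ c_p D = 1020 × 4160 × 15.0 = 6.36×10^7 J/(m²·K).
Required heat per unit area: Q = C ΔT = 6.36×10^7 × -6.20 = -3.95×10^8 J/m².
Flux F = Q / Δt = -3.95×10^8 / 1.45×10^6 s = -272 W/m².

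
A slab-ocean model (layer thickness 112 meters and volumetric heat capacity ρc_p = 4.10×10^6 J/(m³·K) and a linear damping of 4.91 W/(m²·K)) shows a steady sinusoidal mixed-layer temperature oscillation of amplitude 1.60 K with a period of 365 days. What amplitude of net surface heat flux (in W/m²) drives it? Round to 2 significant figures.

150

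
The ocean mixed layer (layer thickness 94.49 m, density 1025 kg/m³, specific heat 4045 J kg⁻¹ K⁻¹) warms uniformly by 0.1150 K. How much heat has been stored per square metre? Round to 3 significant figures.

Areal heat capacity C = ρ c_p D = 1025 × 4045 × 94.49 = 3.92×10^8 J m⁻² K⁻¹.
ΔQ = C ΔT = 3.92×10^8 × 0.1150 = 4.51×10^7 J/m².

4.51×10^7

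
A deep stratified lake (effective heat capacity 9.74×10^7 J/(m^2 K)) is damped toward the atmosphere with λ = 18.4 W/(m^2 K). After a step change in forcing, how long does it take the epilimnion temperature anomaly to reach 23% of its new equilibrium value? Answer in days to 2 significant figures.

16 days

Areal heat capacity C = 9.74×10^7 J/(m^2 K) (given).
τ = C / λ = 9.74×10^7 / 18.4 = 5.29×10^6 s.
Fraction reached: 1 − e^(−t/τ) = 0.23 ⇒ t = −τ ln(1 − 0.23) = τ × 0.261.
t = 1.38×10^6 s = 16.0 days.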